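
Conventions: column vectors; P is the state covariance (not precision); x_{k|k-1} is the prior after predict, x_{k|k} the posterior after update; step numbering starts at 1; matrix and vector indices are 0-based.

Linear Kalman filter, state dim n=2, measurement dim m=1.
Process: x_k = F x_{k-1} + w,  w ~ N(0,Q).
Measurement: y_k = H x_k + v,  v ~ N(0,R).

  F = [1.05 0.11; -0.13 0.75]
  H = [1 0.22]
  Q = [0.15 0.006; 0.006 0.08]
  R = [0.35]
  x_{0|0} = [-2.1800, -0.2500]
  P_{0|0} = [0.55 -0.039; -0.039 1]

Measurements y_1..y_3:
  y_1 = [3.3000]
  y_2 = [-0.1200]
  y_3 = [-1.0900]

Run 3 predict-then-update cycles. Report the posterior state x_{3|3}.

step 1: x^-=[-2.3165, 0.0959]  P^-=[0.7595 -0.0167; -0.0167 0.6594]  S=[1.1340]  K=[0.6665; 0.1132]  nu=[5.5954]  x^+=[1.4126, 0.7291]  P^+=[0.2558 -0.1023; -0.1023 0.6449]
step 2: x^-=[1.5635, 0.3632]  P^-=[0.4162 -0.0548; -0.0548 0.4670]  S=[0.7647]  K=[0.5285; 0.0627]  nu=[-1.7634]  x^+=[0.6316, 0.2526]  P^+=[0.2026 -0.0801; -0.0801 0.4640]
step 3: x^-=[0.6909, 0.1073]  P^-=[0.3605 -0.0453; -0.0453 0.3600]  S=[0.7079]  K=[0.4951; 0.0479]  nu=[-1.8045]  x^+=[-0.2025, 0.0210]  P^+=[0.1869 -0.0621; -0.0621 0.3584]

x_post = [-0.2025, 0.0210]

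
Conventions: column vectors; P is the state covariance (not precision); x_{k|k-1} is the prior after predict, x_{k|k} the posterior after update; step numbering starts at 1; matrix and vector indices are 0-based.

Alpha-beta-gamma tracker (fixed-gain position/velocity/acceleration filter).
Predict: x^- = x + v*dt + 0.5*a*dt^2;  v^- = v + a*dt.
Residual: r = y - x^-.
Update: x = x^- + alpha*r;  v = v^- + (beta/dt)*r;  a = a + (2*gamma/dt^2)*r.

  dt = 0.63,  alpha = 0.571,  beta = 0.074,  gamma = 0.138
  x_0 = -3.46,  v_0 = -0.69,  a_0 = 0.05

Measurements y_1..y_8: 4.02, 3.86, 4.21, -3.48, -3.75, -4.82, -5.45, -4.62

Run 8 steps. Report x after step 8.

x_post = -10.9954

step 1: x_pred=-3.8848  r=7.9048  x^+=0.6289  v^+=0.2700  a^+=5.5469
step 2: x_pred=1.8997  r=1.9603  x^+=3.0190  v^+=3.9948  a^+=6.9100
step 3: x_pred=6.9071  r=-2.6971  x^+=5.3670  v^+=8.0313  a^+=5.0345
step 4: x_pred=11.4259  r=-14.9059  x^+=2.9146  v^+=9.4522  a^+=-5.3309
step 5: x_pred=7.8116  r=-11.5616  x^+=1.2099  v^+=4.7358  a^+=-13.3707
step 6: x_pred=1.5401  r=-6.3601  x^+=-2.0915  v^+=-4.4348  a^+=-17.7934
step 7: x_pred=-8.4166  r=2.9666  x^+=-6.7227  v^+=-15.2962  a^+=-15.7305
step 8: x_pred=-19.4810  r=14.8610  x^+=-10.9954  v^+=-23.4608  a^+=-5.3963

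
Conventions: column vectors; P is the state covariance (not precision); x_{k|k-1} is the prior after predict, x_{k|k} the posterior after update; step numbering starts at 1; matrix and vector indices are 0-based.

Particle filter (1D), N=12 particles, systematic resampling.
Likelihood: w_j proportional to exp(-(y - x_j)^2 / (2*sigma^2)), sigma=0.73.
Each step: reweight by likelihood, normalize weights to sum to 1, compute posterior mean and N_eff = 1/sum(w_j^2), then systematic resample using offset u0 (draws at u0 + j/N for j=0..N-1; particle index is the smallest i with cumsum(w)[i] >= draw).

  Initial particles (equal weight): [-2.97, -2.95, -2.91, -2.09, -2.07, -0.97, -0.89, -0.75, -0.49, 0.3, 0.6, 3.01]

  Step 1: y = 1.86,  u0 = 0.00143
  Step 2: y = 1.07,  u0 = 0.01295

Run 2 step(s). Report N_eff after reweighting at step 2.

N_eff = 6.3230

step 1: w=[0.0000, 0.0000, 0.0000, 0.0000, 0.0000, 0.0009, 0.0013, 0.0027, 0.0090, 0.1631, 0.3606, 0.4625]  mean=1.6489  Neff=2.6984  idx=[6, 9, 9, 10, 10, 10, 10, 11, 11, 11, 11, 11]
step 2: w=[0.0060, 0.1254, 0.1254, 0.1778, 0.1778, 0.1778, 0.1778, 0.0064, 0.0064, 0.0064, 0.0064, 0.0064]  mean=0.5930  Neff=6.3230  idx=[1, 1, 2, 3, 3, 3, 4, 4, 5, 5, 6, 6]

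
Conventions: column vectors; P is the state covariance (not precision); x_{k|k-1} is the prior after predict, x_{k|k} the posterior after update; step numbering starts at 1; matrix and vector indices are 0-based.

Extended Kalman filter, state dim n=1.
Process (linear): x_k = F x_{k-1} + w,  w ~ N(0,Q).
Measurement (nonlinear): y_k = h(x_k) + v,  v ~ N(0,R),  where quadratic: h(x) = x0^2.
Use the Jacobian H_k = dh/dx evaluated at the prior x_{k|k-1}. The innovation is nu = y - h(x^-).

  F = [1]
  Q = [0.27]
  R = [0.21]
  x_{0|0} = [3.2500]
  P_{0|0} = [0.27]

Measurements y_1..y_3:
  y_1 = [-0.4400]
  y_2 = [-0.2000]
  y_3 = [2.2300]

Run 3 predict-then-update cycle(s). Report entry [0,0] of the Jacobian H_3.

H_jac[0,0] = 1.5674

step 1: x^-=[3.2500]  P^-=[0.5400]  H_jac=[6.5000]  S=[23.0250]  K=[0.1524]  nu=[-11.0025]  x^+=[1.5727]  P^+=[0.0049]
step 2: x^-=[1.5727]  P^-=[0.2749]  H_jac=[3.1455]  S=[2.9301]  K=[0.2951]  nu=[-2.6735]  x^+=[0.7837]  P^+=[0.0197]
step 3: x^-=[0.7837]  P^-=[0.2897]  H_jac=[1.5674]  S=[0.9217]  K=[0.4926]  nu=[1.6158]  x^+=[1.5797]  P^+=[0.0660]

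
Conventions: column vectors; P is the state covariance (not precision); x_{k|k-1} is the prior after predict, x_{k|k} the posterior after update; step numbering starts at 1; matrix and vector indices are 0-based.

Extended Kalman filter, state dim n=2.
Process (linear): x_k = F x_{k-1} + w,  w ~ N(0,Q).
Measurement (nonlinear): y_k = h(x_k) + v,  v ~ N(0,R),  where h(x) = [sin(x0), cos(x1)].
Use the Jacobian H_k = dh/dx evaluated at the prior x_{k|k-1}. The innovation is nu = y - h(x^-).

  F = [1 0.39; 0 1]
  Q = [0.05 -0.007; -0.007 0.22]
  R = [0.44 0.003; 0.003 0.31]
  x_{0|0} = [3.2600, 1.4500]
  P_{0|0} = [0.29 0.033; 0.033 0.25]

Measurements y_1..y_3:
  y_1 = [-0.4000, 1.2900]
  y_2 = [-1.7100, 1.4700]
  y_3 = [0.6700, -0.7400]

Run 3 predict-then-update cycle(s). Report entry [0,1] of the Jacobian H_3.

H_jac[0,1] = 0.0000

step 1: x^-=[3.8255, 1.4500]  P^-=[0.4038 0.1235; 0.1235 0.4700]  H_jac=[-0.7751 0.0000; 0.0000 -0.9927]  S=[0.6826 0.0980; 0.0980 0.7732]  K=[-0.4438 -0.1023; -0.0546 -0.5965]  nu=[0.2318, 1.1695]  x^+=[3.6030, 0.7397]  P^+=[0.2523 0.0333; 0.0333 0.1864]
step 2: x^-=[3.8915, 0.7397]  P^-=[0.3567 0.0990; 0.0990 0.4064]  H_jac=[-0.7318 0.0000; 0.0000 -0.6741]  S=[0.6310 0.0518; 0.0518 0.4947]  K=[-0.4060 -0.0924; -0.0699 -0.5465]  nu=[-1.0285, 0.7313]  x^+=[4.2415, 0.4119]  P^+=[0.2445 0.0443; 0.0443 0.2517]
step 3: x^-=[4.4022, 0.4119]  P^-=[0.3673 0.1354; 0.1354 0.4717]  H_jac=[-0.3053 0.0000; 0.0000 -0.4004]  S=[0.4742 0.0196; 0.0196 0.3856]  K=[-0.2311 -0.1289; -0.0671 -0.4863]  nu=[1.6223, -1.6564]  x^+=[4.2407, 1.1085]  P^+=[0.3344 0.1015; 0.1015 0.3770]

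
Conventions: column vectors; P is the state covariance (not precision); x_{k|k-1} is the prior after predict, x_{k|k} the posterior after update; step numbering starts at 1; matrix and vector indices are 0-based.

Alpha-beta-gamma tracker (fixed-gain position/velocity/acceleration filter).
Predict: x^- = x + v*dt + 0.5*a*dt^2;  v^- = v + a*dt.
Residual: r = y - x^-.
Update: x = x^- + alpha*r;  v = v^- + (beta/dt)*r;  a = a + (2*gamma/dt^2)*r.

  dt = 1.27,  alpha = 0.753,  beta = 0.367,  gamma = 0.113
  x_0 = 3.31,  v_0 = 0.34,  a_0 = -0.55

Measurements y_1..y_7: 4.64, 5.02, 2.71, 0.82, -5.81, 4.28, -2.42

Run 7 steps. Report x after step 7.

x_post = -1.7588

step 1: x_pred=3.2983  r=1.3417  x^+=4.3086  v^+=0.0292  a^+=-0.3620
step 2: x_pred=4.0538  r=0.9662  x^+=4.7813  v^+=-0.1513  a^+=-0.2266
step 3: x_pred=4.4065  r=-1.6965  x^+=3.1290  v^+=-0.9293  a^+=-0.4643
step 4: x_pred=1.5743  r=-0.7543  x^+=1.0063  v^+=-1.7370  a^+=-0.5700
step 5: x_pred=-1.6593  r=-4.1507  x^+=-4.7848  v^+=-3.6604  a^+=-1.1516
step 6: x_pred=-10.3621  r=14.6421  x^+=0.6634  v^+=-0.8917  a^+=0.9001
step 7: x_pred=0.2568  r=-2.6768  x^+=-1.7588  v^+=-0.5221  a^+=0.5250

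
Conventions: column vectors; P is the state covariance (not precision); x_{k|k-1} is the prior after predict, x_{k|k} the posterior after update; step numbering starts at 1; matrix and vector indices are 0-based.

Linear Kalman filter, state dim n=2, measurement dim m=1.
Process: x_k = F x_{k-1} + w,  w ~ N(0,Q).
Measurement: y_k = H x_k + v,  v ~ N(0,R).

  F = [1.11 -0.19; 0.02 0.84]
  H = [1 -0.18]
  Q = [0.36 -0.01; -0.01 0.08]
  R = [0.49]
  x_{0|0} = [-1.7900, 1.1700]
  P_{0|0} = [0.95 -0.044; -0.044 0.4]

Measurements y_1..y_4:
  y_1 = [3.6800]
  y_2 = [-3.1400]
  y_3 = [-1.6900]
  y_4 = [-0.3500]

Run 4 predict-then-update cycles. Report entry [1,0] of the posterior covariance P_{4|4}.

P_post[1,0] = 0.0178

step 1: x^-=[-2.2092, 0.9470]  P^-=[1.5635 -0.0936; -0.0936 0.3611]  S=[2.0989]  K=[0.7529; -0.0756]  nu=[6.0597]  x^+=[2.3534, 0.4891]  P^+=[0.3736 0.0258; 0.0258 0.3492]
step 2: x^-=[2.5193, 0.4579]  P^-=[0.8220 -0.0335; -0.0335 0.3274]  S=[1.3347]  K=[0.6204; -0.0692]  nu=[-5.5769]  x^+=[-0.9406, 0.8439]  P^+=[0.3083 0.0239; 0.0239 0.3210]
step 3: x^-=[-1.2044, 0.6901]  P^-=[0.7414 -0.0322; -0.0322 0.3074]  S=[1.2529]  K=[0.5963; -0.0699]  nu=[-0.3613]  x^+=[-1.4199, 0.7153]  P^+=[0.2958 0.0200; 0.0200 0.3013]
step 4: x^-=[-1.7120, 0.5725]  P^-=[0.7269 -0.0330; -0.0330 0.2934]  S=[1.2383]  K=[0.5918; -0.0693]  nu=[1.4651]  x^+=[-0.8450, 0.4710]  P^+=[0.2932 0.0178; 0.0178 0.2874]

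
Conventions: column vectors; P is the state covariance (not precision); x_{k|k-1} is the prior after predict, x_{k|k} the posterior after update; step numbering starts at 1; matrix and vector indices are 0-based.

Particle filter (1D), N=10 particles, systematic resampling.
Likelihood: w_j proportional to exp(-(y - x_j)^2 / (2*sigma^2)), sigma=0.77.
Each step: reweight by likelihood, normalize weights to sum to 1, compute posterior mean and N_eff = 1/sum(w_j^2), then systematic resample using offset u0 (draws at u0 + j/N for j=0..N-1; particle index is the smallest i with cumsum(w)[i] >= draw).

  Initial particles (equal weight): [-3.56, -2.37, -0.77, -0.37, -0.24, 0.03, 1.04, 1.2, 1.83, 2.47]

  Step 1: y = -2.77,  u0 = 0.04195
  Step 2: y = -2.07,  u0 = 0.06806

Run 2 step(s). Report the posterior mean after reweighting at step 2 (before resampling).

step 1: w=[0.3906, 0.5777, 0.0227, 0.0051, 0.0030, 0.0009, 0.0000, 0.0000, 0.0000, 0.0000]  mean=-2.7798  Neff=2.0539  idx=[0, 0, 0, 0, 1, 1, 1, 1, 1, 1]
step 2: w=[0.0249, 0.0249, 0.0249, 0.0249, 0.1501, 0.1501, 0.1501, 0.1501, 0.1501, 0.1501]  mean=-2.4885  Neff=7.2673  idx=[2, 4, 5, 5, 6, 7, 7, 8, 9, 9]

post_mean = -2.4885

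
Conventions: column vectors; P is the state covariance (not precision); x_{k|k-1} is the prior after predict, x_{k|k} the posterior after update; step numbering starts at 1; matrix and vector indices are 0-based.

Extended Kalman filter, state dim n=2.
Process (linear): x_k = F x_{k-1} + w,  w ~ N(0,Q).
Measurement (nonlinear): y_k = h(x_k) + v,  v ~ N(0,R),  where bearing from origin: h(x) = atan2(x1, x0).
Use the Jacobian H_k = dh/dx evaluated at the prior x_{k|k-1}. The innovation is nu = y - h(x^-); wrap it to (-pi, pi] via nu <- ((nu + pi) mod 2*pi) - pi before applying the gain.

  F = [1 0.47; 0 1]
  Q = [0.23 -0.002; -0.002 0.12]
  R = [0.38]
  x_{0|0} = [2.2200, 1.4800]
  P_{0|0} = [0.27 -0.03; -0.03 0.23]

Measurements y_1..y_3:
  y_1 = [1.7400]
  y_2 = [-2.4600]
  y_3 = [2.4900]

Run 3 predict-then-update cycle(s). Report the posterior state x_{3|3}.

step 1: x^-=[2.9156, 1.4800]  P^-=[0.5226 0.0761; 0.0761 0.3500]  H_jac=[-0.1384 0.2727]  S=[0.4103]  K=[-0.1257; 0.2070]  nu=[1.2703]  x^+=[2.7559, 1.7429]  P^+=[0.5161 0.0868; 0.0868 0.3324]
step 2: x^-=[3.5750, 1.7429]  P^-=[0.9011 0.2410; 0.2410 0.4524]  H_jac=[-0.1102 0.2260]  S=[0.4020]  K=[-0.1115; 0.1883]  nu=[-2.9136]  x^+=[3.8998, 1.1943]  P^+=[0.8961 0.2495; 0.2495 0.4382]
step 3: x^-=[4.4611, 1.1943]  P^-=[1.4574 0.4534; 0.4534 0.5582]  H_jac=[-0.0560 0.2092]  S=[0.3984]  K=[0.0332; 0.2293]  nu=[2.2284]  x^+=[4.5351, 1.7054]  P^+=[1.4570 0.4504; 0.4504 0.5372]

x_post = [4.5351, 1.7054]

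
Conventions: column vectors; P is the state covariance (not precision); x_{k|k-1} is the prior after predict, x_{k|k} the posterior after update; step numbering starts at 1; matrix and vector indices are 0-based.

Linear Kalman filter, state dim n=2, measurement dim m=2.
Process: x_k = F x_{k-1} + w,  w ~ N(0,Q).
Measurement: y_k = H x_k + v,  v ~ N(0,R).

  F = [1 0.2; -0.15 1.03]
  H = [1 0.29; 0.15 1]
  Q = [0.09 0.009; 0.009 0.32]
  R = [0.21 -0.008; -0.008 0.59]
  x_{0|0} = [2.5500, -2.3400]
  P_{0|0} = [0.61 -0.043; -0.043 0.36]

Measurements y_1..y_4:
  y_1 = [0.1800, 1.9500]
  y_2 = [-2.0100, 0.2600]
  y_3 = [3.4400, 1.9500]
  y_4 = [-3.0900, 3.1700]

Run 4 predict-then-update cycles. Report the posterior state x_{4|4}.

step 1: x^-=[2.0820, -2.7927]  P^-=[0.6972 -0.0513; -0.0513 0.7289]  S=[0.9387 0.2544; 0.2544 1.3192]  K=[0.7554 -0.1053; 0.0236 0.5422]  nu=[-1.0921, 4.4304]  x^+=[0.7905, -0.4164]  P^+=[0.1874 -0.0963; -0.0963 0.3341]
step 2: x^-=[0.7072, -0.5475]  P^-=[0.2522 -0.0466; -0.0466 0.7085]  S=[0.4948 0.1867; 0.1867 1.2902]  K=[0.5131 -0.0810; 0.1227 0.5260]  nu=[-2.5584, 0.7014]  x^+=[-0.6622, -0.4924]  P^+=[0.1291 -0.0713; -0.0713 0.3200]
step 3: x^-=[-0.7607, -0.4078]  P^-=[0.2034 -0.0157; -0.0157 0.6844]  S=[0.4618 0.2046; 0.2046 1.2743]  K=[0.4579 -0.0619; 0.1708 0.5078]  nu=[4.3190, 2.4719]  x^+=[1.0640, 1.5853]  P^+=[0.1132 -0.0572; -0.0572 0.3068]
step 4: x^-=[1.3810, 1.4732]  P^-=[0.1926 -0.0019; -0.0019 0.6657]  S=[0.4575 0.2119; 0.2119 1.2595]  K=[0.4446 -0.0534; 0.1876 0.4968]  nu=[-4.8983, 1.4896]  x^+=[-0.8762, 1.2942]  P^+=[0.1087 -0.0514; -0.0514 0.2993]

x_post = [-0.8762, 1.2942]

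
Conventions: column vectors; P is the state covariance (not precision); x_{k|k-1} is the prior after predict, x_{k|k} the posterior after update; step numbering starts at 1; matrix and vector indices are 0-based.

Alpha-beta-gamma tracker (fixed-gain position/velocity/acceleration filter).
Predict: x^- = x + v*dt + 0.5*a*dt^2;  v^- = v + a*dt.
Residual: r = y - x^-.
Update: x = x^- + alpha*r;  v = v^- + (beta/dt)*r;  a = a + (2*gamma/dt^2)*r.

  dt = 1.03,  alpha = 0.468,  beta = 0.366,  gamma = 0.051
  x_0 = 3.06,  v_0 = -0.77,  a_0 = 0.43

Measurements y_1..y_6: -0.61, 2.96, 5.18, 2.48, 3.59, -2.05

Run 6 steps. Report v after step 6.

v_post = -1.3385

step 1: x_pred=2.4950  r=-3.1050  x^+=1.0419  v^+=-1.4304  a^+=0.1315
step 2: x_pred=-0.3617  r=3.3217  x^+=1.1928  v^+=-0.1147  a^+=0.4508
step 3: x_pred=1.3139  r=3.8661  x^+=3.1232  v^+=1.7235  a^+=0.8225
step 4: x_pred=5.3347  r=-2.8547  x^+=3.9987  v^+=1.5563  a^+=0.5481
step 5: x_pred=5.8924  r=-2.3024  x^+=4.8149  v^+=1.3027  a^+=0.3267
step 6: x_pred=6.3300  r=-8.3800  x^+=2.4081  v^+=-1.3385  a^+=-0.4790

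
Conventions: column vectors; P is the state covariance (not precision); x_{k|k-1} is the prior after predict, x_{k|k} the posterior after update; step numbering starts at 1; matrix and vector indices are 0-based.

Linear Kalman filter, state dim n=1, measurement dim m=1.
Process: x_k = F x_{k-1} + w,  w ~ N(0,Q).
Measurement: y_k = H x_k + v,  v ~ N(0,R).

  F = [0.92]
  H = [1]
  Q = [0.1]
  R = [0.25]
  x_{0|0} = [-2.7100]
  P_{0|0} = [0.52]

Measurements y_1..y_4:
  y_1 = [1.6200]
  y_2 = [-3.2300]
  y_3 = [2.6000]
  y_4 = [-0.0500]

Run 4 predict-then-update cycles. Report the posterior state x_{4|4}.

x_post = [0.2039]

step 1: x^-=[-2.4932]  P^-=[0.5401]  S=[0.7901]  K=[0.6836]  nu=[4.1132]  x^+=[0.3186]  P^+=[0.1709]
step 2: x^-=[0.2931]  P^-=[0.2446]  S=[0.4946]  K=[0.4946]  nu=[-3.5231]  x^+=[-1.4494]  P^+=[0.1236]
step 3: x^-=[-1.3335]  P^-=[0.2047]  S=[0.4547]  K=[0.4501]  nu=[3.9335]  x^+=[0.4371]  P^+=[0.1125]
step 4: x^-=[0.4022]  P^-=[0.1952]  S=[0.4452]  K=[0.4385]  nu=[-0.4522]  x^+=[0.2039]  P^+=[0.1096]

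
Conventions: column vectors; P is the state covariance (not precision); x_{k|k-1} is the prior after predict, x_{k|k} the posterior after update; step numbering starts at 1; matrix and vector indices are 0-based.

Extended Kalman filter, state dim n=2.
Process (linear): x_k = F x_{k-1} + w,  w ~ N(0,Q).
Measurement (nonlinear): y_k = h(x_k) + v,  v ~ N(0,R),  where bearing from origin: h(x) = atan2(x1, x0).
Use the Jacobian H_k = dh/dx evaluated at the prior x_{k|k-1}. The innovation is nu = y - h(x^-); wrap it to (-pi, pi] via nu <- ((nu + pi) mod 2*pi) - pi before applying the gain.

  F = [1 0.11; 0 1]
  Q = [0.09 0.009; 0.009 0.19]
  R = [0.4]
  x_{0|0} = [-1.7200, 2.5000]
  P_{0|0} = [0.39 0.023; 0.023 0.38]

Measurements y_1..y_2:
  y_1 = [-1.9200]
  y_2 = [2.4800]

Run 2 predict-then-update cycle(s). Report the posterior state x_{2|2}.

x_post = [-2.0391, 1.8714]

step 1: x^-=[-1.4450, 2.5000]  P^-=[0.4897 0.0738; 0.0738 0.5700]  H_jac=[-0.2998 -0.1733]  S=[0.4688]  K=[-0.3404; -0.2579]  nu=[2.2683]  x^+=[-2.2172, 1.9150]  P^+=[0.4353 0.0326; 0.0326 0.5388]
step 2: x^-=[-2.0066, 1.9150]  P^-=[0.5390 0.1009; 0.1009 0.7288]  H_jac=[-0.2489 -0.2608]  S=[0.4961]  K=[-0.3235; -0.4338]  nu=[0.1005]  x^+=[-2.0391, 1.8714]  P^+=[0.4871 0.0313; 0.0313 0.6355]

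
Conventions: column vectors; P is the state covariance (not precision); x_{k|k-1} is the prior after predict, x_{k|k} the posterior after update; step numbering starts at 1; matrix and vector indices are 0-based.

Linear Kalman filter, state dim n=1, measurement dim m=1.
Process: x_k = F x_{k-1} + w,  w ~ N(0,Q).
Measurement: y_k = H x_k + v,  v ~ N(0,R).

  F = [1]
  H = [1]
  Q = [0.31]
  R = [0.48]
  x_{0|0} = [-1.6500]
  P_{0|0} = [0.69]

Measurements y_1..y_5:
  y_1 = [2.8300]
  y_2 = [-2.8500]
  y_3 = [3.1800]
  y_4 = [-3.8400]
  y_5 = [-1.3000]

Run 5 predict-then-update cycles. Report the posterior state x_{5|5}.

step 1: x^-=[-1.6500]  P^-=[1.0000]  S=[1.4800]  K=[0.6757]  nu=[4.4800]  x^+=[1.3770]  P^+=[0.3243]
step 2: x^-=[1.3770]  P^-=[0.6343]  S=[1.1143]  K=[0.5692]  nu=[-4.2270]  x^+=[-1.0292]  P^+=[0.2732]
step 3: x^-=[-1.0292]  P^-=[0.5832]  S=[1.0632]  K=[0.5485]  nu=[4.2092]  x^+=[1.2798]  P^+=[0.2633]
step 4: x^-=[1.2798]  P^-=[0.5733]  S=[1.0533]  K=[0.5443]  nu=[-5.1198]  x^+=[-1.5069]  P^+=[0.2613]
step 5: x^-=[-1.5069]  P^-=[0.5713]  S=[1.0513]  K=[0.5434]  nu=[0.2069]  x^+=[-1.3945]  P^+=[0.2608]

x_post = [-1.3945]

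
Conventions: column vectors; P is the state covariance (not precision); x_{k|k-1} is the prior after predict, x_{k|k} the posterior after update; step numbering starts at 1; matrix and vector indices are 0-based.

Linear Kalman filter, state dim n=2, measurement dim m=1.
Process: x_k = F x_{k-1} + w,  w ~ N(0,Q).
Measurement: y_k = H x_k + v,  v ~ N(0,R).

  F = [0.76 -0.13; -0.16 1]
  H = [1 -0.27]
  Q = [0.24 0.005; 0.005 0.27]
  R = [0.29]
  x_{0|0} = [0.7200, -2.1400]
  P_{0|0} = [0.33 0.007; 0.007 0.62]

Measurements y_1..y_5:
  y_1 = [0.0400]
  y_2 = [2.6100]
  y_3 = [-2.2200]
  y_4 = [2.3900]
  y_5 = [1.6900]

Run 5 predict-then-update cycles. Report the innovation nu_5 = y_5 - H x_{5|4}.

innov = [0.2711]

step 1: x^-=[0.8254, -2.2552]  P^-=[0.4397 -0.1103; -0.1103 0.8962]  S=[0.8546]  K=[0.5494; -0.4122]  nu=[-1.3943]  x^+=[0.0594, -1.6805]  P^+=[0.1818 0.0832; 0.0832 0.7510]
step 2: x^-=[0.2636, -1.6900]  P^-=[0.3412 -0.0497; -0.0497 0.9990]  S=[0.7309]  K=[0.4852; -0.4371]  nu=[1.8901]  x^+=[1.1808, -2.5161]  P^+=[0.1691 0.1053; 0.1053 0.8594]
step 3: x^-=[1.2245, -2.7051]  P^-=[0.3314 -0.0451; -0.0451 1.1000]  S=[0.7260]  K=[0.4733; -0.4712]  nu=[-4.1748]  x^+=[-0.7515, -0.7377]  P^+=[0.1688 0.1168; 0.1168 0.9388]
step 4: x^-=[-0.4752, -0.6175]  P^-=[0.3303 -0.0464; -0.0464 1.1758]  S=[0.7310]  K=[0.4689; -0.4977]  nu=[2.6985]  x^+=[0.7902, -1.9605]  P^+=[0.1695 0.1242; 0.1242 0.9947]
step 5: x^-=[0.8554, -2.0869]  P^-=[0.3302 -0.0479; -0.0479 1.2293]  S=[0.7357]  K=[0.4664; -0.5163]  nu=[0.2711]  x^+=[0.9819, -2.2269]  P^+=[0.1702 0.1292; 0.1292 1.0332]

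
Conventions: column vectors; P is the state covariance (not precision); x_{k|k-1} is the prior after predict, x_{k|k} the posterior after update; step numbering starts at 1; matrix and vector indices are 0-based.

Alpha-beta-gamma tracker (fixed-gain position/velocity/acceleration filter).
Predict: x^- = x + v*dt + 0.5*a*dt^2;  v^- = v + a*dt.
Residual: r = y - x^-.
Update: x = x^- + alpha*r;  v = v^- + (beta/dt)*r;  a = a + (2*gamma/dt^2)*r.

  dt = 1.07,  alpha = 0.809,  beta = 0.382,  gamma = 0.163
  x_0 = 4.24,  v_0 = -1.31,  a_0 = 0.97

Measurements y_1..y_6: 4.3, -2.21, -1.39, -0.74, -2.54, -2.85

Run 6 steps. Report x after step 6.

x_post = -2.9161

step 1: x_pred=3.3936  r=0.9064  x^+=4.1269  v^+=0.0515  a^+=1.2281
step 2: x_pred=4.8850  r=-7.0950  x^+=-0.8549  v^+=-1.1674  a^+=-0.7921
step 3: x_pred=-2.5575  r=1.1675  x^+=-1.6130  v^+=-1.5982  a^+=-0.4597
step 4: x_pred=-3.5862  r=2.8462  x^+=-1.2836  v^+=-1.0740  a^+=0.3507
step 5: x_pred=-2.2320  r=-0.3080  x^+=-2.4812  v^+=-0.8087  a^+=0.2630
step 6: x_pred=-3.1959  r=0.3459  x^+=-2.9161  v^+=-0.4037  a^+=0.3615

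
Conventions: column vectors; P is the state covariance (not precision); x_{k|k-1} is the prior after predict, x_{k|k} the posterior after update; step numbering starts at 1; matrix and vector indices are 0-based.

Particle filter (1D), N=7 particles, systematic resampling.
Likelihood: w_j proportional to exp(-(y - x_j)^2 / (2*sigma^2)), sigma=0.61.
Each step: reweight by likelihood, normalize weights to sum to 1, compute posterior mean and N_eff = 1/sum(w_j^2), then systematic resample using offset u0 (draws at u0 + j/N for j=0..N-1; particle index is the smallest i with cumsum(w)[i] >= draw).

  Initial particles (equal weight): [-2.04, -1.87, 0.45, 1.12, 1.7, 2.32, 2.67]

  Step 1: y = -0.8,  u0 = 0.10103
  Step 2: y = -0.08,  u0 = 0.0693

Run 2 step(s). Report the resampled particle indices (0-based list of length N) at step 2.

step 1: w=[0.2688, 0.4557, 0.2600, 0.0150, 0.0005, 0.0000, 0.0000]  mean=-1.2660  Neff=2.8756  idx=[0, 0, 1, 1, 1, 2, 2]
step 2: w=[0.0040, 0.0040, 0.0095, 0.0095, 0.0095, 0.4818, 0.4818]  mean=0.3640  Neff=2.1530  idx=[5, 5, 5, 5, 6, 6, 6]

resampled_idx = [5, 5, 5, 5, 6, 6, 6]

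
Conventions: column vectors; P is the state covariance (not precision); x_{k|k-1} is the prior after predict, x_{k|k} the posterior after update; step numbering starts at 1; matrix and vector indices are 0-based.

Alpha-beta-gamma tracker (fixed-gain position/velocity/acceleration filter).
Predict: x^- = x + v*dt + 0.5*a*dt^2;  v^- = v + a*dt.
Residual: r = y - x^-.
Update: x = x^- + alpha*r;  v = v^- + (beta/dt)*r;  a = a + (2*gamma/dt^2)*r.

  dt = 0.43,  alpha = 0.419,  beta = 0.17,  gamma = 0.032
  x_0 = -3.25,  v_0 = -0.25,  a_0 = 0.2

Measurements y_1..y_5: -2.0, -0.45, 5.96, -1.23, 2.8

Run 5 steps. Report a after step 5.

step 1: x_pred=-3.3390  r=1.3390  x^+=-2.7780  v^+=0.3654  a^+=0.6635
step 2: x_pred=-2.5595  r=2.1095  x^+=-1.6756  v^+=1.4847  a^+=1.3936
step 3: x_pred=-0.9084  r=6.8684  x^+=1.9695  v^+=4.7993  a^+=3.7710
step 4: x_pred=4.3818  r=-5.6118  x^+=2.0305  v^+=4.2023  a^+=1.8286
step 5: x_pred=4.0065  r=-1.2065  x^+=3.5010  v^+=4.5116  a^+=1.4110

a_post = 1.4110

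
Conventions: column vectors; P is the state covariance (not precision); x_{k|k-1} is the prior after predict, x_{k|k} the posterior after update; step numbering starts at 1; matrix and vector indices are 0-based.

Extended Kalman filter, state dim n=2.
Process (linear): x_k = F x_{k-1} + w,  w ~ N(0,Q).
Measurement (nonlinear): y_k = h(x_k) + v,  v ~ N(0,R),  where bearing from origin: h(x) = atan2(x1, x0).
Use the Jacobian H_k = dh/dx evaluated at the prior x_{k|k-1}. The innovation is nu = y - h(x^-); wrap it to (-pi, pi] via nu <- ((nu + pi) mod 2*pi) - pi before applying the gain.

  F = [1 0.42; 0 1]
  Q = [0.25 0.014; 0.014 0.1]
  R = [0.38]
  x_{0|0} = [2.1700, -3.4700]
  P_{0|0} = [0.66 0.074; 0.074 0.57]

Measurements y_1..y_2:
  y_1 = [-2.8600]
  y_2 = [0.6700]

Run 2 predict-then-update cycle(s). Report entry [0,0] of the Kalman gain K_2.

K[0,0] = 0.5699

step 1: x^-=[0.7126, -3.4700]  P^-=[1.0727 0.3274; 0.3274 0.6700]  H_jac=[0.2765 0.0568]  S=[0.4745]  K=[0.6644; 0.2710]  nu=[-1.4917]  x^+=[-0.2785, -3.8743]  P^+=[0.8633 0.2420; 0.2420 0.6352]
step 2: x^-=[-1.9057, -3.8743]  P^-=[1.4286 0.5227; 0.5227 0.7352]  H_jac=[0.2078 -0.1022]  S=[0.4272]  K=[0.5699; 0.0784]  nu=[2.6979]  x^+=[-0.3680, -3.6628]  P^+=[1.2898 0.5037; 0.5037 0.7325]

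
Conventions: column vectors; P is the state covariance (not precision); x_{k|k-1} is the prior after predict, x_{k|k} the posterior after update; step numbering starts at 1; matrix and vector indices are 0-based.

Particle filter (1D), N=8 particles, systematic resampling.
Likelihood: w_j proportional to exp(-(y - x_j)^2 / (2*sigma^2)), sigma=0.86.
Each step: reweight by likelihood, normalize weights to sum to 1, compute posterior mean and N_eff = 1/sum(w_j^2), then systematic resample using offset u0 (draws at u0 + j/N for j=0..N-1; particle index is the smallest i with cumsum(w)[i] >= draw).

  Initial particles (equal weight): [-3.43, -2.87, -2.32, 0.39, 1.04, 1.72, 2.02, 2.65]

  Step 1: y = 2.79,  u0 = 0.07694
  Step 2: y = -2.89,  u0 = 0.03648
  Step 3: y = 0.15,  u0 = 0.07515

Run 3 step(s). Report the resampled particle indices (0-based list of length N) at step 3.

resampled_idx = [0, 1, 2, 3, 4, 5, 6, 7]

step 1: w=[0.0000, 0.0000, 0.0000, 0.0090, 0.0557, 0.2037, 0.2958, 0.4358]  mean=2.1642  Neff=3.1045  idx=[5, 5, 6, 6, 7, 7, 7, 7]
step 2: w=[0.4354, 0.4354, 0.0631, 0.0631, 0.0007, 0.0007, 0.0007, 0.0007]  mean=1.7606  Neff=2.5834  idx=[0, 0, 0, 0, 1, 1, 1, 2]
step 3: w=[0.1334, 0.1334, 0.1334, 0.1334, 0.1334, 0.1334, 0.1334, 0.0664]  mean=1.7399  Neff=7.7564  idx=[0, 1, 2, 3, 4, 5, 6, 7]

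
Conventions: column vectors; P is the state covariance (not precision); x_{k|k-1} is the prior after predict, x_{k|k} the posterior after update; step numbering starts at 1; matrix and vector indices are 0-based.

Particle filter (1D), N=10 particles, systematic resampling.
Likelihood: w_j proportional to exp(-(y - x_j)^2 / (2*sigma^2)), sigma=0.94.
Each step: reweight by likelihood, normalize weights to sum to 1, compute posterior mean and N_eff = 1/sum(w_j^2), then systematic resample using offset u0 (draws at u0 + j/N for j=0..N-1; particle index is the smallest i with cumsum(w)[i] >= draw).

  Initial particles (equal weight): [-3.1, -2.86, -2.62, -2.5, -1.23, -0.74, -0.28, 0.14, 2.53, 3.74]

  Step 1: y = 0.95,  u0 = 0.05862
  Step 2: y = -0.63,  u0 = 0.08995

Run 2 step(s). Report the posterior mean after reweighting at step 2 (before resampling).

step 1: w=[0.0001, 0.0002, 0.0005, 0.0007, 0.0414, 0.1212, 0.2591, 0.4208, 0.1485, 0.0075]  mean=0.2458  Neff=3.5363  idx=[5, 5, 6, 6, 7, 7, 7, 7, 8, 8]
step 2: w=[0.1478, 0.1478, 0.1389, 0.1389, 0.1064, 0.1064, 0.1064, 0.1064, 0.0005, 0.0005]  mean=-0.2343  Neff=7.8403  idx=[0, 1, 1, 2, 3, 4, 5, 6, 6, 7]

post_mean = -0.2343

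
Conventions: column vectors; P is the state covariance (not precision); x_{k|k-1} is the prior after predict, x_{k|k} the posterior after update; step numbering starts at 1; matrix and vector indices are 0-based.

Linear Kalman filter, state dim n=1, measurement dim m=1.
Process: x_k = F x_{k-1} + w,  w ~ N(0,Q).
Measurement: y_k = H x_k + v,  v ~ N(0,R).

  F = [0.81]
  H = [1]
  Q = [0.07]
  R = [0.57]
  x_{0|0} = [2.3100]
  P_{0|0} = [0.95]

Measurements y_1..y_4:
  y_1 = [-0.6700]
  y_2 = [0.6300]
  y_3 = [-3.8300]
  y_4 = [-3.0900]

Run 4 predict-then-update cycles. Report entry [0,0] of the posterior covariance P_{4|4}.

step 1: x^-=[1.8711]  P^-=[0.6933]  S=[1.2633]  K=[0.5488]  nu=[-2.5411]  x^+=[0.4765]  P^+=[0.3128]
step 2: x^-=[0.3860]  P^-=[0.2752]  S=[0.8452]  K=[0.3256]  nu=[0.2440]  x^+=[0.4655]  P^+=[0.1856]
step 3: x^-=[0.3770]  P^-=[0.1918]  S=[0.7618]  K=[0.2518]  nu=[-4.2070]  x^+=[-0.6821]  P^+=[0.1435]
step 4: x^-=[-0.5525]  P^-=[0.1641]  S=[0.7341]  K=[0.2236]  nu=[-2.5375]  x^+=[-1.1199]  P^+=[0.1274]

P_post[0,0] = 0.1274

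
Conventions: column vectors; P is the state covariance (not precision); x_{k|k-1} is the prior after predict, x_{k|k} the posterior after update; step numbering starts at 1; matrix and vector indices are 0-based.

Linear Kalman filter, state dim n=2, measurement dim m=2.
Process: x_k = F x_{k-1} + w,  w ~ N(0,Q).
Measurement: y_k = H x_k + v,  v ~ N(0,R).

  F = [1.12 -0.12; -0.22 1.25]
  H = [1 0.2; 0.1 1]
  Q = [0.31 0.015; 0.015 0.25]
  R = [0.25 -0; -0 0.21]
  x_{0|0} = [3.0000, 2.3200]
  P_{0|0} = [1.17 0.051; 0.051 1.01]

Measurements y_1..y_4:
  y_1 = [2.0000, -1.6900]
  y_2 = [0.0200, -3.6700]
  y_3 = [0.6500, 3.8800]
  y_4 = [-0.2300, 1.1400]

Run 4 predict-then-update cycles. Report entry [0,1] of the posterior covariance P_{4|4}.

P_post[0,1] = -0.0445

step 1: x^-=[3.0816, 2.2400]  P^-=[1.7785 -0.3520; -0.3520 1.8567]  S=[1.9619 0.1901; 0.1901 2.0141]  K=[0.8871 -0.1702; -0.0785 0.9118]  nu=[-1.5296, -4.2382]  x^+=[2.4461, -1.5042]  P^+=[0.2336 -0.0591; -0.0591 0.1974]
step 2: x^-=[2.9202, -2.4184]  P^-=[0.6218 -0.1565; -0.1565 0.6022]  S=[0.8333 0.0230; 0.0230 0.7872]  K=[0.7125 -0.1406; -0.0639 0.7471]  nu=[-2.4165, -1.5436]  x^+=[1.4155, -3.4172]  P^+=[0.1878 -0.0483; -0.0483 0.1617]
step 3: x^-=[1.9954, -4.5830]  P^-=[0.5609 -0.1244; -0.1244 0.5383]  S=[0.7826 0.0368; 0.0368 0.7291]  K=[0.6909 -0.1287; -0.0555 0.7241]  nu=[-0.4288, 8.2634]  x^+=[0.6360, 1.4247]  P^+=[0.1818 -0.0452; -0.0452 0.1566]
step 4: x^-=[0.5414, 1.6409]  P^-=[0.5524 -0.1177; -0.1177 0.5283]  S=[0.7764 0.0408; 0.0408 0.7203]  K=[0.6877 -0.1257; -0.0534 0.7202]  nu=[-1.0996, -0.5551]  x^+=[-0.1450, 1.2999]  P^+=[0.1808 -0.0445; -0.0445 0.1557]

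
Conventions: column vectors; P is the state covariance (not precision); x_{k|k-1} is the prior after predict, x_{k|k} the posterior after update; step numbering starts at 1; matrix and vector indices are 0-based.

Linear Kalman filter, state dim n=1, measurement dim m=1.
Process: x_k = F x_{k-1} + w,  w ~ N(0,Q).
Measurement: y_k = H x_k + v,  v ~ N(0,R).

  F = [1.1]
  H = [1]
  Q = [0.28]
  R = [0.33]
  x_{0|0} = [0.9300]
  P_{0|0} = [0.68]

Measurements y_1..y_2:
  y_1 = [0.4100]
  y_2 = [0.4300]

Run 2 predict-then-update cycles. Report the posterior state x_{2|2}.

x_post = [0.4934]

step 1: x^-=[1.0230]  P^-=[1.1028]  S=[1.4328]  K=[0.7697]  nu=[-0.6130]  x^+=[0.5512]  P^+=[0.2540]
step 2: x^-=[0.6063]  P^-=[0.5873]  S=[0.9173]  K=[0.6403]  nu=[-0.1763]  x^+=[0.4934]  P^+=[0.2113]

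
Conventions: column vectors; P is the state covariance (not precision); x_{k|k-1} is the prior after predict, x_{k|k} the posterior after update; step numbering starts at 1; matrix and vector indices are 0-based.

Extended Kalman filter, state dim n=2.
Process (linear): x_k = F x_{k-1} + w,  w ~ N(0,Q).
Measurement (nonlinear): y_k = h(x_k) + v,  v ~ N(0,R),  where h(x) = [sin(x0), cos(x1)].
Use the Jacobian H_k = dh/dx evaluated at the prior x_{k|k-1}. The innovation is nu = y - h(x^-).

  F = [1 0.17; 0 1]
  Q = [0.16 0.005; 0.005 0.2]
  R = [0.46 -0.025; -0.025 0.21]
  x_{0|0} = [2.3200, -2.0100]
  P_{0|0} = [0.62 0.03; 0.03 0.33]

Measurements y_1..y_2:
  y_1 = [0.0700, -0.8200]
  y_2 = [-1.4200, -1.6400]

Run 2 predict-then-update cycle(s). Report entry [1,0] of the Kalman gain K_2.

K[1,0] = 0.0035

step 1: x^-=[1.9783, -2.0100]  P^-=[0.7997 0.0911; 0.0911 0.5300]  H_jac=[-0.3963 0.0000; 0.0000 0.9051]  S=[0.5856 -0.0577; -0.0577 0.6442]  K=[-0.5333 0.0802; 0.0118 0.7457]  nu=[-0.8481, -0.3948]  x^+=[2.3989, -2.3144]  P^+=[0.6241 0.0334; 0.0334 0.1727]
step 2: x^-=[2.0055, -2.3144]  P^-=[0.8004 0.0677; 0.0677 0.3727]  H_jac=[-0.4211 0.0000; 0.0000 0.7360]  S=[0.6020 -0.0460; -0.0460 0.4119]  K=[-0.5555 0.0590; 0.0035 0.6664]  nu=[-2.3270, -0.9631]  x^+=[3.2413, -2.9644]  P^+=[0.6102 0.0357; 0.0357 0.1900]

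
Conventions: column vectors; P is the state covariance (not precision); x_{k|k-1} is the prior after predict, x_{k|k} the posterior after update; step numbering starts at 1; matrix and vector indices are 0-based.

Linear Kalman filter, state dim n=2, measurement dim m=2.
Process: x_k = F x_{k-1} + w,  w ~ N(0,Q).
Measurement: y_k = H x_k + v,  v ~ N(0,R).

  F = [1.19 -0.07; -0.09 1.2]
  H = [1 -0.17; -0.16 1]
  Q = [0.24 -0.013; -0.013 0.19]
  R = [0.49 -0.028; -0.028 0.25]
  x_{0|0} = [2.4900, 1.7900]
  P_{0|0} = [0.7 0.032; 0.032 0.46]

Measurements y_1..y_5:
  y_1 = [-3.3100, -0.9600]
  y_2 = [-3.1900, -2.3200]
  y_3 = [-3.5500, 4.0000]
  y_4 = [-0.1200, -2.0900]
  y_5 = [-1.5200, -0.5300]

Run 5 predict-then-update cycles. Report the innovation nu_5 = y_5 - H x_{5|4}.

innov = [0.3948, -0.0957]

step 1: x^-=[2.8378, 1.9239]  P^-=[1.2282 -0.0807; -0.0807 0.8512]  S=[1.7702 -0.4521; -0.4521 1.1584]  K=[0.7113 0.0383; 0.0702 0.7733]  nu=[-5.8207, -2.4299]  x^+=[-1.3958, -0.3635]  P^+=[0.3554 0.0465; 0.0465 0.1988]
step 2: x^-=[-1.6356, -0.3105]  P^-=[0.7365 -0.0010; -0.0010 0.4691]  S=[1.2404 -0.2266; -0.2266 0.7383]  K=[0.5980 0.0226; 0.0540 0.6522]  nu=[-1.6072, -2.2712]  x^+=[-2.6480, -1.8787]  P^+=[0.2986 0.0367; 0.0367 0.1674]
step 3: x^-=[-3.0196, -2.0161]  P^-=[0.6576 -0.0064; -0.0064 0.4256]  S=[1.1621 -0.2122; -0.2122 0.6945]  K=[0.5692 0.0131; 0.0470 0.6286]  nu=[-0.8731, 5.5329]  x^+=[-3.4439, 1.4211]  P^+=[0.2841 0.0328; 0.0328 0.1611]
step 4: x^-=[-4.1978, 2.0153]  P^-=[0.6377 -0.0099; -0.0099 0.4172]  S=[1.1431 -0.2111; -0.2111 0.6867]  K=[0.5611 0.0095; 0.0445 0.6235]  nu=[4.4204, -4.7769]  x^+=[-1.7630, -0.7667]  P^+=[0.2800 0.0315; 0.0315 0.1597]
step 5: x^-=[-2.0443, -0.7614]  P^-=[0.6321 -0.0113; -0.0113 0.4154]  S=[1.1379 -0.2113; -0.2113 0.6852]  K=[0.5587 0.0083; 0.0436 0.6223]  nu=[0.3948, -0.0957]  x^+=[-1.8245, -0.8037]  P^+=[0.2788 0.0310; 0.0310 0.1593]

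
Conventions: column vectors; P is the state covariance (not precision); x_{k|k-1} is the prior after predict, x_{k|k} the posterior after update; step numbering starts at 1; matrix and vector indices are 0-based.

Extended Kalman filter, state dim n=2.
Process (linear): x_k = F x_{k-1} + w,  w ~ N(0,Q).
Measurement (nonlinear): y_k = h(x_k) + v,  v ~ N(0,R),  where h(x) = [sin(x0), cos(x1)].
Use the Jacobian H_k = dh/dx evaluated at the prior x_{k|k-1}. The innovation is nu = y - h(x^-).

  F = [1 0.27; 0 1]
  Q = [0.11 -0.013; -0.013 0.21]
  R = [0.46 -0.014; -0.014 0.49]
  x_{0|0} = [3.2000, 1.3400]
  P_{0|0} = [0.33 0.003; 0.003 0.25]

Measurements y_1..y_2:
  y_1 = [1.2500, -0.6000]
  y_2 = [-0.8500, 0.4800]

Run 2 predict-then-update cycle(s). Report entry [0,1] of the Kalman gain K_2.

K[0,1] = -0.0450

step 1: x^-=[3.5618, 1.3400]  P^-=[0.4598 0.0575; 0.0575 0.4600]  H_jac=[-0.9130 0.0000; 0.0000 -0.9735]  S=[0.8433 0.0371; 0.0371 0.9259]  K=[-0.4961 -0.0406; -0.0410 -0.4820]  nu=[1.6579, -0.8288]  x^+=[2.7730, 1.6714]  P^+=[0.2493 0.0133; 0.0133 0.2420]
step 2: x^-=[3.2243, 1.6714]  P^-=[0.3841 0.0656; 0.0656 0.4520]  H_jac=[-0.9966 0.0000; 0.0000 -0.9949]  S=[0.8415 0.0511; 0.0511 0.9375]  K=[-0.4522 -0.0450; -0.0488 -0.4771]  nu=[-0.7674, 0.5804]  x^+=[3.5451, 1.4319]  P^+=[0.2081 0.0158; 0.0158 0.2343]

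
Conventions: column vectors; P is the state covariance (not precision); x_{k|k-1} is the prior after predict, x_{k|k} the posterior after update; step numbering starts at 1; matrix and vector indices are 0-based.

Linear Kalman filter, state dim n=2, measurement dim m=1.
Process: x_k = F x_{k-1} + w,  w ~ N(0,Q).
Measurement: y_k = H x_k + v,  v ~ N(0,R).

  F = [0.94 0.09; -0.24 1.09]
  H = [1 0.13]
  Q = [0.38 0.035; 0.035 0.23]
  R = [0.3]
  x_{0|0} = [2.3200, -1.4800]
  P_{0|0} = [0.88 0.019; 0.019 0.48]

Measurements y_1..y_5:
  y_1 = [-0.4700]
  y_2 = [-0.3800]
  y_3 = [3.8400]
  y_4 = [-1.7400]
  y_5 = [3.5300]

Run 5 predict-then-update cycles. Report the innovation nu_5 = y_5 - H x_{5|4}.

innov = [4.4021]

step 1: x^-=[2.0476, -2.1700]  P^-=[1.1647 -0.0974; -0.0974 0.8410]  S=[1.4536]  K=[0.7925; 0.0082]  nu=[-2.2355]  x^+=[0.2759, -2.1884]  P^+=[0.2517 -0.1069; -0.1069 0.8409]
step 2: x^-=[0.0624, -2.4515]  P^-=[0.5911 -0.0465; -0.0465 1.2995]  S=[0.9010]  K=[0.6494; 0.1359]  nu=[-0.1237]  x^+=[-0.0179, -2.4684]  P^+=[0.2112 -0.1260; -0.1260 1.2829]
step 3: x^-=[-0.2390, -2.6862]  P^-=[0.5557 -0.0132; -0.0132 1.8323]  S=[0.8832]  K=[0.6272; 0.2548]  nu=[4.4282]  x^+=[2.5384, -1.5580]  P^+=[0.2082 -0.1543; -0.1543 1.7749]
step 4: x^-=[2.2459, -2.3074]  P^-=[0.5523 0.0074; 0.0074 2.4315]  S=[0.8953]  K=[0.6179; 0.3613]  nu=[-3.6859]  x^+=[-0.0318, -3.6392]  P^+=[0.2104 -0.1925; -0.1925 2.3146]
step 5: x^-=[-0.3574, -3.9591]  P^-=[0.5521 0.0215; 0.0215 3.0929]  S=[0.9100]  K=[0.6098; 0.4655]  nu=[4.4021]  x^+=[2.3270, -1.9099]  P^+=[0.2137 -0.2368; -0.2368 2.8957]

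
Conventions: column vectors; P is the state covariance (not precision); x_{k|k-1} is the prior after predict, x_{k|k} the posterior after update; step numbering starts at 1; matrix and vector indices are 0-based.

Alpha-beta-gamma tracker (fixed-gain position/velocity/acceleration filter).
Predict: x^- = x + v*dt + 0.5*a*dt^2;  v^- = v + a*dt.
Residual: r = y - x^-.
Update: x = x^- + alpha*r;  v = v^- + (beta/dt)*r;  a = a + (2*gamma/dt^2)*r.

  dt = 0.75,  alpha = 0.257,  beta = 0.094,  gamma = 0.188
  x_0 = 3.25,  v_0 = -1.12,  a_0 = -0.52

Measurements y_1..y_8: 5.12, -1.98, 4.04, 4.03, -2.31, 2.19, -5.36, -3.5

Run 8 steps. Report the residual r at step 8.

resid = -3.7922

step 1: x_pred=2.2637  r=2.8563  x^+=2.9978  v^+=-1.1520  a^+=1.3892
step 2: x_pred=2.5245  r=-4.5045  x^+=1.3669  v^+=-0.6746  a^+=-1.6218
step 3: x_pred=0.4047  r=3.6353  x^+=1.3390  v^+=-1.4354  a^+=0.8082
step 4: x_pred=0.4898  r=3.5402  x^+=1.3996  v^+=-0.3855  a^+=3.1746
step 5: x_pred=2.0033  r=-4.3133  x^+=0.8948  v^+=1.4548  a^+=0.2914
step 6: x_pred=2.0679  r=0.1221  x^+=2.0993  v^+=1.6887  a^+=0.3730
step 7: x_pred=3.4707  r=-8.8307  x^+=1.2012  v^+=0.8617  a^+=-5.5298
step 8: x_pred=0.2922  r=-3.7922  x^+=-0.6824  v^+=-3.7610  a^+=-8.0647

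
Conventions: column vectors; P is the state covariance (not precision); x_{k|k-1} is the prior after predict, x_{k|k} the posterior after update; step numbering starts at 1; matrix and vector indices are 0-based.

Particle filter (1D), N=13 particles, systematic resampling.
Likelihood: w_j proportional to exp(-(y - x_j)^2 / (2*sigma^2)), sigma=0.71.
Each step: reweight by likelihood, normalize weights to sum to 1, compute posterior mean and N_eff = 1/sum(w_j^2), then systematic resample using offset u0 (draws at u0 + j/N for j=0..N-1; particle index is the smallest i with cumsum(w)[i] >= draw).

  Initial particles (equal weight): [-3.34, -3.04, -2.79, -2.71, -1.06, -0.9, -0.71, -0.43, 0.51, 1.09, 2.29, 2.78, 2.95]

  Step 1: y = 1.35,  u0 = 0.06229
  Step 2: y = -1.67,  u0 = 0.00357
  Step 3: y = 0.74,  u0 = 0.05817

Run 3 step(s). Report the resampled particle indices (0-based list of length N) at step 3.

step 1: w=[0.0000, 0.0000, 0.0000, 0.0000, 0.0015, 0.0031, 0.0070, 0.0203, 0.2336, 0.4398, 0.1958, 0.0619, 0.0371]  mean=1.3103  Neff=3.4249  idx=[8, 8, 8, 9, 9, 9, 9, 9, 9, 10, 10, 11, 12]
step 2: w=[0.2985, 0.2985, 0.2985, 0.0174, 0.0174, 0.0174, 0.0174, 0.0174, 0.0174, 0.0000, 0.0000, 0.0000, 0.0000]  mean=0.5706  Neff=3.7154  idx=[0, 0, 0, 0, 1, 1, 1, 1, 2, 2, 2, 2, 4]
step 3: w=[0.0773, 0.0773, 0.0773, 0.0773, 0.0773, 0.0773, 0.0773, 0.0773, 0.0773, 0.0773, 0.0773, 0.0773, 0.0722]  mean=0.5519  Neff=12.9959  idx=[0, 1, 2, 3, 4, 5, 6, 7, 8, 9, 10, 11, 12]

resampled_idx = [0, 1, 2, 3, 4, 5, 6, 7, 8, 9, 10, 11, 12]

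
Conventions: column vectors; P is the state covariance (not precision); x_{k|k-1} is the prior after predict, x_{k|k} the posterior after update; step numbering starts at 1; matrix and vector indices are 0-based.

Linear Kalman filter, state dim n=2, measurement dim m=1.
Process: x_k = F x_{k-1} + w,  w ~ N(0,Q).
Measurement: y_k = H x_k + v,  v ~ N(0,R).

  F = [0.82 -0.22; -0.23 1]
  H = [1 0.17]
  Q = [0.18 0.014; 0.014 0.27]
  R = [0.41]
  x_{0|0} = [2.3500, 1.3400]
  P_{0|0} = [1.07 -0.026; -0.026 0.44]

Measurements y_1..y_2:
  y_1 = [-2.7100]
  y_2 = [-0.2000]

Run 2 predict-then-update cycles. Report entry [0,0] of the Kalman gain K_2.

K[0,0] = 0.5334

step 1: x^-=[1.6322, 0.7995]  P^-=[0.9301 -0.3072; -0.3072 0.7786]  S=[1.2582]  K=[0.6978; -0.1390]  nu=[-4.4781]  x^+=[-1.4925, 1.4219]  P^+=[0.3176 -0.1852; -0.1852 0.7543]
step 2: x^-=[-1.5366, 1.7652]  P^-=[0.4969 -0.3731; -0.3731 1.1263]  S=[0.8126]  K=[0.5334; -0.2235]  nu=[1.0366]  x^+=[-0.9837, 1.5335]  P^+=[0.2657 -0.2762; -0.2762 1.0857]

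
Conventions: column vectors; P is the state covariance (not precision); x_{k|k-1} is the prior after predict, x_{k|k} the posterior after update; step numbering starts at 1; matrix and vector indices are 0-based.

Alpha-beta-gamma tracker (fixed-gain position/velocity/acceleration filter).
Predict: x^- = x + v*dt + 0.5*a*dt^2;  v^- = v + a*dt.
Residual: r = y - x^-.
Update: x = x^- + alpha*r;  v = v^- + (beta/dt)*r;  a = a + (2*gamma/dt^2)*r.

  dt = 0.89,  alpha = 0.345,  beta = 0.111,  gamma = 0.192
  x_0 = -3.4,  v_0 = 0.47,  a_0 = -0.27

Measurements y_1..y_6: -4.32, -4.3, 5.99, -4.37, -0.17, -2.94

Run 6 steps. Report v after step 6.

step 1: x_pred=-3.0886  r=-1.2314  x^+=-3.5135  v^+=0.0761  a^+=-0.8670
step 2: x_pred=-3.7891  r=-0.5109  x^+=-3.9653  v^+=-0.7592  a^+=-1.1146
step 3: x_pred=-5.0825  r=11.0725  x^+=-1.2625  v^+=-0.3703  a^+=4.2531
step 4: x_pred=0.0924  r=-4.4624  x^+=-1.4471  v^+=2.8585  a^+=2.0898
step 5: x_pred=1.9246  r=-2.0946  x^+=1.2020  v^+=4.4572  a^+=1.0744
step 6: x_pred=5.5943  r=-8.5343  x^+=2.6500  v^+=4.3489  a^+=-3.0630

v_post = 4.3489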